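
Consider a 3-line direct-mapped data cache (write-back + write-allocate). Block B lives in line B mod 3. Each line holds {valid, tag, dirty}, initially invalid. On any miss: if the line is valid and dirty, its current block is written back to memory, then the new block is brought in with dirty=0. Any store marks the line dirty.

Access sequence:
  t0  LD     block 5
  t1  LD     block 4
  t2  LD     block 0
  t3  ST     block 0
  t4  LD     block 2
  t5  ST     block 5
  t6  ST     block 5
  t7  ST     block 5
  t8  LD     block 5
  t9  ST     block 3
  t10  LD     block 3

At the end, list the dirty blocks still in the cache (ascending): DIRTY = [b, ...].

DIRTY = [3, 5]

  0 | R B5 → L2 miss [-]
  1 | R B4 → L1 miss [-]
  2 | R B0 → L0 miss [-]
  3 | W B0 → L0 hit [D]
  4 | R B2 → L2 miss [-]
  5 | W B5 → L2 miss [D]
  6 | W B5 → L2 hit [D]
  7 | W B5 → L2 hit [D]
  8 | R B5 → L2 hit [D]
  9 | W B3 → L0 miss wb→B0 [D]
  10 | R B3 → L0 hit [D]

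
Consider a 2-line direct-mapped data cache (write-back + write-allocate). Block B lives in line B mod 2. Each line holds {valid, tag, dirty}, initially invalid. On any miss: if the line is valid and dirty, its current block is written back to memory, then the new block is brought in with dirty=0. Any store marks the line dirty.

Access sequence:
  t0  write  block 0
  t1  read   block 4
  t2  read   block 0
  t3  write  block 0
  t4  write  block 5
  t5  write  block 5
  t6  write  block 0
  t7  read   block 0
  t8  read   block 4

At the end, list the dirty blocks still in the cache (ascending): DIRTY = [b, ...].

  0 | W B0 → L0 miss [D]
  1 | R B4 → L0 miss wb→B0 [-]
  2 | R B0 → L0 miss [-]
  3 | W B0 → L0 hit [D]
  4 | W B5 → L1 miss [D]
  5 | W B5 → L1 hit [D]
  6 | W B0 → L0 hit [D]
  7 | R B0 → L0 hit [D]
  8 | R B4 → L0 miss wb→B0 [-]

DIRTY = [5]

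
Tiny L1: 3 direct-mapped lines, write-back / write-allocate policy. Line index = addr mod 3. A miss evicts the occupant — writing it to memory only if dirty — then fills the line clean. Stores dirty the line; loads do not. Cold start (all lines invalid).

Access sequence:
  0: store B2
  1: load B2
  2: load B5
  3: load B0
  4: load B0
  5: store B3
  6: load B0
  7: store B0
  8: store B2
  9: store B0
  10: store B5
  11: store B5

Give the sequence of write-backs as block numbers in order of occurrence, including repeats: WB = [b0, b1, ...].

0: W B2 → L2 miss [D]
1: R B2 → L2 hit [D]
2: R B5 → L2 miss wb→B2 [-]
3: R B0 → L0 miss [-]
4: R B0 → L0 hit [-]
5: W B3 → L0 miss [D]
6: R B0 → L0 miss wb→B3 [-]
7: W B0 → L0 hit [D]
8: W B2 → L2 miss [D]
9: W B0 → L0 hit [D]
10: W B5 → L2 miss wb→B2 [D]
11: W B5 → L2 hit [D]

WB = [2, 3, 2]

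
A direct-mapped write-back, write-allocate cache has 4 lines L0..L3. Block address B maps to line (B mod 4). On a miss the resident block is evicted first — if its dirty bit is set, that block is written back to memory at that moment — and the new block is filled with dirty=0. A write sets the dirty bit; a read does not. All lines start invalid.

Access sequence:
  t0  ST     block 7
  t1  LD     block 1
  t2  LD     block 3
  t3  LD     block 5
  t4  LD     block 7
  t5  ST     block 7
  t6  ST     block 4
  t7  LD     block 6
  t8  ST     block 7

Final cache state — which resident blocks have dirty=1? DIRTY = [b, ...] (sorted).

0: W B7 -> L3 miss  d=D]
1: R B1 -> L1 miss  d=-]
2: R B3 -> L3 miss wb->B7  d=-]
3: R B5 -> L1 miss  d=-]
4: R B7 -> L3 miss  d=-]
5: W B7 -> L3 hit  d=D]
6: W B4 -> L0 miss  d=D]
7: R B6 -> L2 miss  d=-]
8: W B7 -> L3 hit  d=D]

DIRTY = [4, 7]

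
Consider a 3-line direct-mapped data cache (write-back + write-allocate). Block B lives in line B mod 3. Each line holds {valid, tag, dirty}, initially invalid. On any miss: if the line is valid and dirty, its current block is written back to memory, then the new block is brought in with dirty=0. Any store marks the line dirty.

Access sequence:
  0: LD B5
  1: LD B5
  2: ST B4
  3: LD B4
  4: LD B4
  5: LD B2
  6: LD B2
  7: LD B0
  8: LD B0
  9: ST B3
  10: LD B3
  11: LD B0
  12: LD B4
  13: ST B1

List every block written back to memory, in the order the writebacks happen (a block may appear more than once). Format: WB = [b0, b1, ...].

  0 | R B5 → L2 miss [-]
  1 | R B5 → L2 hit [-]
  2 | W B4 → L1 miss [D]
  3 | R B4 → L1 hit [D]
  4 | R B4 → L1 hit [D]
  5 | R B2 → L2 miss [-]
  6 | R B2 → L2 hit [-]
  7 | R B0 → L0 miss [-]
  8 | R B0 → L0 hit [-]
  9 | W B3 → L0 miss [D]
  10 | R B3 → L0 hit [D]
  11 | R B0 → L0 miss wb→B3 [-]
  12 | R B4 → L1 hit [D]
  13 | W B1 → L1 miss wb→B4 [D]

WB = [3, 4]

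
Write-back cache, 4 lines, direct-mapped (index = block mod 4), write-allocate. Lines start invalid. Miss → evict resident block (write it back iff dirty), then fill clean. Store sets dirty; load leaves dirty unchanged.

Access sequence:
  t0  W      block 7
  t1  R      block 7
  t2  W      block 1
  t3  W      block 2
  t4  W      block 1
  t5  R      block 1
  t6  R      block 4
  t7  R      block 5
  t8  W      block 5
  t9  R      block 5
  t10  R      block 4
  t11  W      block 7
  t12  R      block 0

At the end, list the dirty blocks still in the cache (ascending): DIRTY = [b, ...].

0: W B7 -> L3 miss  d=D]
1: R B7 -> L3 hit  d=D]
2: W B1 -> L1 miss  d=D]
3: W B2 -> L2 miss  d=D]
4: W B1 -> L1 hit  d=D]
5: R B1 -> L1 hit  d=D]
6: R B4 -> L0 miss  d=-]
7: R B5 -> L1 miss wb->B1  d=-]
8: W B5 -> L1 hit  d=D]
9: R B5 -> L1 hit  d=D]
10: R B4 -> L0 hit  d=-]
11: W B7 -> L3 hit  d=D]
12: R B0 -> L0 miss  d=-]

DIRTY = [2, 5, 7]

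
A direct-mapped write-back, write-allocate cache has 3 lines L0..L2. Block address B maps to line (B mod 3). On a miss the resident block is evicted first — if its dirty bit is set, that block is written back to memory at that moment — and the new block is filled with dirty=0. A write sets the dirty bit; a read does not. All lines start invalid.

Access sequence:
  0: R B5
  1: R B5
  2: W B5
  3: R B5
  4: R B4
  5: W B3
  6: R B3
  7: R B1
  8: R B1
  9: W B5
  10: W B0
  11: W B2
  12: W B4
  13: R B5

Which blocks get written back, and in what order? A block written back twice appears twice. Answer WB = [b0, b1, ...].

0: R B5 -> L2 miss  d=-]
1: R B5 -> L2 hit  d=-]
2: W B5 -> L2 hit  d=D]
3: R B5 -> L2 hit  d=D]
4: R B4 -> L1 miss  d=-]
5: W B3 -> L0 miss  d=D]
6: R B3 -> L0 hit  d=D]
7: R B1 -> L1 miss  d=-]
8: R B1 -> L1 hit  d=-]
9: W B5 -> L2 hit  d=D]
10: W B0 -> L0 miss wb->B3  d=D]
11: W B2 -> L2 miss wb->B5  d=D]
12: W B4 -> L1 miss  d=D]
13: R B5 -> L2 miss wb->B2  d=-]

WB = [3, 5, 2]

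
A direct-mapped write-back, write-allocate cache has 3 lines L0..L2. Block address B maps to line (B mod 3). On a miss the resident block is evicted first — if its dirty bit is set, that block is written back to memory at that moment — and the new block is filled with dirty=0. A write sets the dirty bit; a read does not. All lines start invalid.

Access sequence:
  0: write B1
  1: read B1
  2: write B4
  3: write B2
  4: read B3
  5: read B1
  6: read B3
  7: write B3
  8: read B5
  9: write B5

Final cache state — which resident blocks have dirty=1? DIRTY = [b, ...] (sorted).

  0 | W B1 → L1 miss [D]
  1 | R B1 → L1 hit [D]
  2 | W B4 → L1 miss wb→B1 [D]
  3 | W B2 → L2 miss [D]
  4 | R B3 → L0 miss [-]
  5 | R B1 → L1 miss wb→B4 [-]
  6 | R B3 → L0 hit [-]
  7 | W B3 → L0 hit [D]
  8 | R B5 → L2 miss wb→B2 [-]
  9 | W B5 → L2 hit [D]

DIRTY = [3, 5]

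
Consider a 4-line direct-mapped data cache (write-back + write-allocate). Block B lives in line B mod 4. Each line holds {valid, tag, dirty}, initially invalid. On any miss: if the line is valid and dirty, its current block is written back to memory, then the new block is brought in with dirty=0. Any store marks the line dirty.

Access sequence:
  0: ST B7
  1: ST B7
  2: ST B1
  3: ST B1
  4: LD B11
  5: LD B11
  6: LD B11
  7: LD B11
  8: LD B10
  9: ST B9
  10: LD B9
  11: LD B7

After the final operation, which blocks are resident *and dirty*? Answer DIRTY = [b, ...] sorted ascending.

DIRTY = [9]

0: W B7 -> L3 miss  d=D]
1: W B7 -> L3 hit  d=D]
2: W B1 -> L1 miss  d=D]
3: W B1 -> L1 hit  d=D]
4: R B11 -> L3 miss wb->B7  d=-]
5: R B11 -> L3 hit  d=-]
6: R B11 -> L3 hit  d=-]
7: R B11 -> L3 hit  d=-]
8: R B10 -> L2 miss  d=-]
9: W B9 -> L1 miss wb->B1  d=D]
10: R B9 -> L1 hit  d=D]
11: R B7 -> L3 miss  d=-]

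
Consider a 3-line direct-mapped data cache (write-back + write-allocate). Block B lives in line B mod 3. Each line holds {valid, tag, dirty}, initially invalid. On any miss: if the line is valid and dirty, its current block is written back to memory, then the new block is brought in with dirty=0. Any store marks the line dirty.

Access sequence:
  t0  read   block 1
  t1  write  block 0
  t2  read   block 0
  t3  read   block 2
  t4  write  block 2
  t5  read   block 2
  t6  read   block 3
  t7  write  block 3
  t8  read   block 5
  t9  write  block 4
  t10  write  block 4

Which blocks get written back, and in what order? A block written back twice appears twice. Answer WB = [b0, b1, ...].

WB = [0, 2]

0: R B1 → L1 miss [-]
1: W B0 → L0 miss [D]
2: R B0 → L0 hit [D]
3: R B2 → L2 miss [-]
4: W B2 → L2 hit [D]
5: R B2 → L2 hit [D]
6: R B3 → L0 miss wb→B0 [-]
7: W B3 → L0 hit [D]
8: R B5 → L2 miss wb→B2 [-]
9: W B4 → L1 miss [D]
10: W B4 → L1 hit [D]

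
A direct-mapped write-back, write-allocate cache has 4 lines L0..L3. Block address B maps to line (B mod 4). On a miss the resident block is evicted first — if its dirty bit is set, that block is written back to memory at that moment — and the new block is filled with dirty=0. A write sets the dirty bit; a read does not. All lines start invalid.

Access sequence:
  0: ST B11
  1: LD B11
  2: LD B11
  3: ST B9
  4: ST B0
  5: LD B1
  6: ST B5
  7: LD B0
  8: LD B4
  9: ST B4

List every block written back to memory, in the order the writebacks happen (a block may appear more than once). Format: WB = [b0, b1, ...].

0: W B11 → L3 miss [D]
1: R B11 → L3 hit [D]
2: R B11 → L3 hit [D]
3: W B9 → L1 miss [D]
4: W B0 → L0 miss [D]
5: R B1 → L1 miss wb→B9 [-]
6: W B5 → L1 miss [D]
7: R B0 → L0 hit [D]
8: R B4 → L0 miss wb→B0 [-]
9: W B4 → L0 hit [D]

WB = [9, 0]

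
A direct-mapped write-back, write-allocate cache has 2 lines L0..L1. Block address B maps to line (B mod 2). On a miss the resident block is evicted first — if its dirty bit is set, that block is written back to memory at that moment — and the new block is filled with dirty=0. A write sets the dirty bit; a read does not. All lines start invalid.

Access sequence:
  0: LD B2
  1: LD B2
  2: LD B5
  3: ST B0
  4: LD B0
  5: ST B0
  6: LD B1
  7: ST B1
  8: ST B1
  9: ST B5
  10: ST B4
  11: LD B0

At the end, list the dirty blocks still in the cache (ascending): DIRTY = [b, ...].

0: R B2 -> L0 miss  d=-]
1: R B2 -> L0 hit  d=-]
2: R B5 -> L1 miss  d=-]
3: W B0 -> L0 miss  d=D]
4: R B0 -> L0 hit  d=D]
5: W B0 -> L0 hit  d=D]
6: R B1 -> L1 miss  d=-]
7: W B1 -> L1 hit  d=D]
8: W B1 -> L1 hit  d=D]
9: W B5 -> L1 miss wb->B1  d=D]
10: W B4 -> L0 miss wb->B0  d=D]
11: R B0 -> L0 miss wb->B4  d=-]

DIRTY = [5]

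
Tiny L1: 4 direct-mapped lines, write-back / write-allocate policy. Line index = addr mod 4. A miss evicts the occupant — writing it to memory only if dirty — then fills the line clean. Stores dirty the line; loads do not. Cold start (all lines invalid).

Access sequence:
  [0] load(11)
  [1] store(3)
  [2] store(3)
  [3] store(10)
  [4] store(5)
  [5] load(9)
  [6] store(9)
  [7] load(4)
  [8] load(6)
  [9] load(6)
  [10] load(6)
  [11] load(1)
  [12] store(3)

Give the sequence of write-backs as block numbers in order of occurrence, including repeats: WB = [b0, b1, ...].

WB = [5, 10, 9]

  0 | R B11 → L3 miss [-]
  1 | W B3 → L3 miss [D]
  2 | W B3 → L3 hit [D]
  3 | W B10 → L2 miss [D]
  4 | W B5 → L1 miss [D]
  5 | R B9 → L1 miss wb→B5 [-]
  6 | W B9 → L1 hit [D]
  7 | R B4 → L0 miss [-]
  8 | R B6 → L2 miss wb→B10 [-]
  9 | R B6 → L2 hit [-]
  10 | R B6 → L2 hit [-]
  11 | R B1 → L1 miss wb→B9 [-]
  12 | W B3 → L3 hit [D]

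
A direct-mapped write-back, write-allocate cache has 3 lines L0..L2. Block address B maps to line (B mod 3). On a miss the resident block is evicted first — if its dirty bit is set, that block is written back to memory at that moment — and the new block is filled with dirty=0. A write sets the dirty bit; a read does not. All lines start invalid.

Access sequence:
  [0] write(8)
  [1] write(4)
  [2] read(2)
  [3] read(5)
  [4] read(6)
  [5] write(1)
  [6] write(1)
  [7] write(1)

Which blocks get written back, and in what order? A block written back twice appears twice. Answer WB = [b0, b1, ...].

WB = [8, 4]

0: W B8 -> L2 miss  d=D]
1: W B4 -> L1 miss  d=D]
2: R B2 -> L2 miss wb->B8  d=-]
3: R B5 -> L2 miss  d=-]
4: R B6 -> L0 miss  d=-]
5: W B1 -> L1 miss wb->B4  d=D]
6: W B1 -> L1 hit  d=D]
7: W B1 -> L1 hit  d=D]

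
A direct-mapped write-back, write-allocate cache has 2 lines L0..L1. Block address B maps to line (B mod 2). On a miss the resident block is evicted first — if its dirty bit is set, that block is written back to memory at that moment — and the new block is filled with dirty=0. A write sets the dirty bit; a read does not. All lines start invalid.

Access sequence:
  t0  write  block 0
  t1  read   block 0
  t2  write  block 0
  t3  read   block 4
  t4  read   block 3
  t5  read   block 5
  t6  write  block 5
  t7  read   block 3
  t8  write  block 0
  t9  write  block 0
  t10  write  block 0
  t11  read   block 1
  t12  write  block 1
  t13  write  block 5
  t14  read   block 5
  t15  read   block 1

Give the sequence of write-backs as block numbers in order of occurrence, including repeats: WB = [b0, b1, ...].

WB = [0, 5, 1, 5]

  0 | W B0 → L0 miss [D]
  1 | R B0 → L0 hit [D]
  2 | W B0 → L0 hit [D]
  3 | R B4 → L0 miss wb→B0 [-]
  4 | R B3 → L1 miss [-]
  5 | R B5 → L1 miss [-]
  6 | W B5 → L1 hit [D]
  7 | R B3 → L1 miss wb→B5 [-]
  8 | W B0 → L0 miss [D]
  9 | W B0 → L0 hit [D]
  10 | W B0 → L0 hit [D]
  11 | R B1 → L1 miss [-]
  12 | W B1 → L1 hit [D]
  13 | W B5 → L1 miss wb→B1 [D]
  14 | R B5 → L1 hit [D]
  15 | R B1 → L1 miss wb→B5 [-]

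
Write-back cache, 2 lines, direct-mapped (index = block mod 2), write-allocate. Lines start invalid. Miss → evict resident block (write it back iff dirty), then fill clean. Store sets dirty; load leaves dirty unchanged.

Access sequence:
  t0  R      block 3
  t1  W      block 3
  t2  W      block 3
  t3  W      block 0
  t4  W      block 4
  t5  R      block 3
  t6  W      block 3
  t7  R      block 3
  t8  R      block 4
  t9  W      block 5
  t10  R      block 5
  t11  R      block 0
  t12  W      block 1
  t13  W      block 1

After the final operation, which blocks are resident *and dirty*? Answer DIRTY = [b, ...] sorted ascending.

DIRTY = [1]

  0 | R B3 → L1 miss [-]
  1 | W B3 → L1 hit [D]
  2 | W B3 → L1 hit [D]
  3 | W B0 → L0 miss [D]
  4 | W B4 → L0 miss wb→B0 [D]
  5 | R B3 → L1 hit [D]
  6 | W B3 → L1 hit [D]
  7 | R B3 → L1 hit [D]
  8 | R B4 → L0 hit [D]
  9 | W B5 → L1 miss wb→B3 [D]
  10 | R B5 → L1 hit [D]
  11 | R B0 → L0 miss wb→B4 [-]
  12 | W B1 → L1 miss wb→B5 [D]
  13 | W B1 → L1 hit [D]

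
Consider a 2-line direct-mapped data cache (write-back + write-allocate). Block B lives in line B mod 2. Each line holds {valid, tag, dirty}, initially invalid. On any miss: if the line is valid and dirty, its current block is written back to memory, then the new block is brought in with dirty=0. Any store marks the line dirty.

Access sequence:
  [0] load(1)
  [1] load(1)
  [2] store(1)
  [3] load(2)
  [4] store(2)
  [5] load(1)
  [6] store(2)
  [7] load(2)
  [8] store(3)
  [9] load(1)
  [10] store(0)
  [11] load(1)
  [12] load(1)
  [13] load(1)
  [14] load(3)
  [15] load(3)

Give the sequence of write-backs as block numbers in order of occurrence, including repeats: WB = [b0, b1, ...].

WB = [1, 3, 2]

  0 | R B1 → L1 miss [-]
  1 | R B1 → L1 hit [-]
  2 | W B1 → L1 hit [D]
  3 | R B2 → L0 miss [-]
  4 | W B2 → L0 hit [D]
  5 | R B1 → L1 hit [D]
  6 | W B2 → L0 hit [D]
  7 | R B2 → L0 hit [D]
  8 | W B3 → L1 miss wb→B1 [D]
  9 | R B1 → L1 miss wb→B3 [-]
  10 | W B0 → L0 miss wb→B2 [D]
  11 | R B1 → L1 hit [-]
  12 | R B1 → L1 hit [-]
  13 | R B1 → L1 hit [-]
  14 | R B3 → L1 miss [-]
  15 | R B3 → L1 hit [-]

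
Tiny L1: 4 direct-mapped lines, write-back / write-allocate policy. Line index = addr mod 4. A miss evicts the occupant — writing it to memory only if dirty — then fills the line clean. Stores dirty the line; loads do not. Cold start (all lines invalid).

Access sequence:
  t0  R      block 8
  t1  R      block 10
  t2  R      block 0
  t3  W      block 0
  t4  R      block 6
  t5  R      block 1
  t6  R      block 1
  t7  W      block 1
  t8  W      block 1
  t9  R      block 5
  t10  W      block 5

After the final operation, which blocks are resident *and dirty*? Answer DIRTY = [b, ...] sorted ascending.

DIRTY = [0, 5]

  0 | R B8 → L0 miss [-]
  1 | R B10 → L2 miss [-]
  2 | R B0 → L0 miss [-]
  3 | W B0 → L0 hit [D]
  4 | R B6 → L2 miss [-]
  5 | R B1 → L1 miss [-]
  6 | R B1 → L1 hit [-]
  7 | W B1 → L1 hit [D]
  8 | W B1 → L1 hit [D]
  9 | R B5 → L1 miss wb→B1 [-]
  10 | W B5 → L1 hit [D]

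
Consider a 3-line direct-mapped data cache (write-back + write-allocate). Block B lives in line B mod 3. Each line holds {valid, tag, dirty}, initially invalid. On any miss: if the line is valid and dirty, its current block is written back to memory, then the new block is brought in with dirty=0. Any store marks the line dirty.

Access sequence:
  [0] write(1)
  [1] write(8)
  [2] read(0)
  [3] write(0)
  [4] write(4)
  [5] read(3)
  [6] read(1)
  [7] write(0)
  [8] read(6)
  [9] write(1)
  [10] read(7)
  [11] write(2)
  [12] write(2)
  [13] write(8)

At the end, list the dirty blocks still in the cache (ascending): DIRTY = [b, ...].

  0 | W B1 → L1 miss [D]
  1 | W B8 → L2 miss [D]
  2 | R B0 → L0 miss [-]
  3 | W B0 → L0 hit [D]
  4 | W B4 → L1 miss wb→B1 [D]
  5 | R B3 → L0 miss wb→B0 [-]
  6 | R B1 → L1 miss wb→B4 [-]
  7 | W B0 → L0 miss [D]
  8 | R B6 → L0 miss wb→B0 [-]
  9 | W B1 → L1 hit [D]
  10 | R B7 → L1 miss wb→B1 [-]
  11 | W B2 → L2 miss wb→B8 [D]
  12 | W B2 → L2 hit [D]
  13 | W B8 → L2 miss wb→B2 [D]

DIRTY = [8]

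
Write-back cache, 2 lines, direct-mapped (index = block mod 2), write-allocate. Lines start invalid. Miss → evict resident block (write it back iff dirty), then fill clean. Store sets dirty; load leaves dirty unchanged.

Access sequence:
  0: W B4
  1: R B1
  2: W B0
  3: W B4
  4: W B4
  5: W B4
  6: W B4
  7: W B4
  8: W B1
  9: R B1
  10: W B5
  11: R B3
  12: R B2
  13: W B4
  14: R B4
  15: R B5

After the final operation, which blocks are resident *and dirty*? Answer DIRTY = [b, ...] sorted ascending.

DIRTY = [4]

  0 | W B4 → L0 miss [D]
  1 | R B1 → L1 miss [-]
  2 | W B0 → L0 miss wb→B4 [D]
  3 | W B4 → L0 miss wb→B0 [D]
  4 | W B4 → L0 hit [D]
  5 | W B4 → L0 hit [D]
  6 | W B4 → L0 hit [D]
  7 | W B4 → L0 hit [D]
  8 | W B1 → L1 hit [D]
  9 | R B1 → L1 hit [D]
  10 | W B5 → L1 miss wb→B1 [D]
  11 | R B3 → L1 miss wb→B5 [-]
  12 | R B2 → L0 miss wb→B4 [-]
  13 | W B4 → L0 miss [D]
  14 | R B4 → L0 hit [D]
  15 | R B5 → L1 miss [-]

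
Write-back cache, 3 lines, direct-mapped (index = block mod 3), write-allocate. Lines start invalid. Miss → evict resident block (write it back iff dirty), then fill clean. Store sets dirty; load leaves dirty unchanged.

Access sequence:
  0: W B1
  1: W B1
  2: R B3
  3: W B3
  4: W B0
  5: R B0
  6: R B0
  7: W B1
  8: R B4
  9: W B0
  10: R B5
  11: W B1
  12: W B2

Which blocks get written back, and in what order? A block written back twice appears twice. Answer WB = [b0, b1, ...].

WB = [3, 1]

0: W B1 -> L1 miss  d=D]
1: W B1 -> L1 hit  d=D]
2: R B3 -> L0 miss  d=-]
3: W B3 -> L0 hit  d=D]
4: W B0 -> L0 miss wb->B3  d=D]
5: R B0 -> L0 hit  d=D]
6: R B0 -> L0 hit  d=D]
7: W B1 -> L1 hit  d=D]
8: R B4 -> L1 miss wb->B1  d=-]
9: W B0 -> L0 hit  d=D]
10: R B5 -> L2 miss  d=-]
11: W B1 -> L1 miss  d=D]
12: W B2 -> L2 miss  d=D]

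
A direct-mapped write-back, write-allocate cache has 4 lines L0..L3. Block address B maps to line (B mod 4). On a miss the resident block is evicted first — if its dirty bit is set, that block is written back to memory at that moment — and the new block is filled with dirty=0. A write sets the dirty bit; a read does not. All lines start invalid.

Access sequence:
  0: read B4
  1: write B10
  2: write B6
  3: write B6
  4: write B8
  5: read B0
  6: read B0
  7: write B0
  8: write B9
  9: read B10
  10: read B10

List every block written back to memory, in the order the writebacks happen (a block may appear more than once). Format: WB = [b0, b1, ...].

0: R B4 -> L0 miss  d=-]
1: W B10 -> L2 miss  d=D]
2: W B6 -> L2 miss wb->B10  d=D]
3: W B6 -> L2 hit  d=D]
4: W B8 -> L0 miss  d=D]
5: R B0 -> L0 miss wb->B8  d=-]
6: R B0 -> L0 hit  d=-]
7: W B0 -> L0 hit  d=D]
8: W B9 -> L1 miss  d=D]
9: R B10 -> L2 miss wb->B6  d=-]
10: R B10 -> L2 hit  d=-]

WB = [10, 8, 6]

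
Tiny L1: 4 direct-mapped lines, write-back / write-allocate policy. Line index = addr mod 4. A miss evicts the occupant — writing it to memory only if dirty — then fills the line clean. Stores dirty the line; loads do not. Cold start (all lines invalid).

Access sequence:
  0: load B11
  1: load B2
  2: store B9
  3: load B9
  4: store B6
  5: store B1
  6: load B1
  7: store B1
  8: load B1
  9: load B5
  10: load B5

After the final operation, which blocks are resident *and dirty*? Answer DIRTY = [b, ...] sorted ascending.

DIRTY = [6]

  0 | R B11 → L3 miss [-]
  1 | R B2 → L2 miss [-]
  2 | W B9 → L1 miss [D]
  3 | R B9 → L1 hit [D]
  4 | W B6 → L2 miss [D]
  5 | W B1 → L1 miss wb→B9 [D]
  6 | R B1 → L1 hit [D]
  7 | W B1 → L1 hit [D]
  8 | R B1 → L1 hit [D]
  9 | R B5 → L1 miss wb→B1 [-]
  10 | R B5 → L1 hit [-]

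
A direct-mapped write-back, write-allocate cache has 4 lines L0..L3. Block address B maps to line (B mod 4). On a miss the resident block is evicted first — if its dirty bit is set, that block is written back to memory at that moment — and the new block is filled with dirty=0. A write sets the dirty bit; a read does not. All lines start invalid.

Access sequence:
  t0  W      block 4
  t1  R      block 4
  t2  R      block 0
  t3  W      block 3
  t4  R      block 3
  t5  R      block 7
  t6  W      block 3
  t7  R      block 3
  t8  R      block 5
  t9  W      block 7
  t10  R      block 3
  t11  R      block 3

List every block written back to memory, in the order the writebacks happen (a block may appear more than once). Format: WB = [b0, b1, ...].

WB = [4, 3, 3, 7]

0: W B4 → L0 miss [D]
1: R B4 → L0 hit [D]
2: R B0 → L0 miss wb→B4 [-]
3: W B3 → L3 miss [D]
4: R B3 → L3 hit [D]
5: R B7 → L3 miss wb→B3 [-]
6: W B3 → L3 miss [D]
7: R B3 → L3 hit [D]
8: R B5 → L1 miss [-]
9: W B7 → L3 miss wb→B3 [D]
10: R B3 → L3 miss wb→B7 [-]
11: R B3 → L3 hit [-]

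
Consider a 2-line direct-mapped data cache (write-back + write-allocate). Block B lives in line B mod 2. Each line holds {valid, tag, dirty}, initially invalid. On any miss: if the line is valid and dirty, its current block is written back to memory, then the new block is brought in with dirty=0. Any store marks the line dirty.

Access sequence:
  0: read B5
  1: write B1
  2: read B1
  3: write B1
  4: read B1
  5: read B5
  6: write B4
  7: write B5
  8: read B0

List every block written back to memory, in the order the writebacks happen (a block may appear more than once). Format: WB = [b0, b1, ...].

  0 | R B5 → L1 miss [-]
  1 | W B1 → L1 miss [D]
  2 | R B1 → L1 hit [D]
  3 | W B1 → L1 hit [D]
  4 | R B1 → L1 hit [D]
  5 | R B5 → L1 miss wb→B1 [-]
  6 | W B4 → L0 miss [D]
  7 | W B5 → L1 hit [D]
  8 | R B0 → L0 miss wb→B4 [-]

WB = [1, 4]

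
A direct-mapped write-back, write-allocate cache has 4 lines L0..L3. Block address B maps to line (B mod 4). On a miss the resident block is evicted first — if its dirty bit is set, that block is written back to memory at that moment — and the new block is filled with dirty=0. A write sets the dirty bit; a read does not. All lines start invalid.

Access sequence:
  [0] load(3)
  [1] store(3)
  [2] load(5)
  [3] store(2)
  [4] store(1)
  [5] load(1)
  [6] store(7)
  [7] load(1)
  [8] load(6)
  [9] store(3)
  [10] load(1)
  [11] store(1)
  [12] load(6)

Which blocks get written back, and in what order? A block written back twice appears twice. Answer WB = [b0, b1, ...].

WB = [3, 2, 7]

  0 | R B3 → L3 miss [-]
  1 | W B3 → L3 hit [D]
  2 | R B5 → L1 miss [-]
  3 | W B2 → L2 miss [D]
  4 | W B1 → L1 miss [D]
  5 | R B1 → L1 hit [D]
  6 | W B7 → L3 miss wb→B3 [D]
  7 | R B1 → L1 hit [D]
  8 | R B6 → L2 miss wb→B2 [-]
  9 | W B3 → L3 miss wb→B7 [D]
  10 | R B1 → L1 hit [D]
  11 | W B1 → L1 hit [D]
  12 | R B6 → L2 hit [-]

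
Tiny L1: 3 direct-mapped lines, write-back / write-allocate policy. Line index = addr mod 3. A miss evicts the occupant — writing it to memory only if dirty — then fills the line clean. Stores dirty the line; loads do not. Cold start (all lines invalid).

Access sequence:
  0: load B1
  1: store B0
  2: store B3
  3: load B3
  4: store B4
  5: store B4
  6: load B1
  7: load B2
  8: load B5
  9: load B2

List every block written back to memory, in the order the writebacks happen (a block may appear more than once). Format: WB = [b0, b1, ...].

0: R B1 → L1 miss [-]
1: W B0 → L0 miss [D]
2: W B3 → L0 miss wb→B0 [D]
3: R B3 → L0 hit [D]
4: W B4 → L1 miss [D]
5: W B4 → L1 hit [D]
6: R B1 → L1 miss wb→B4 [-]
7: R B2 → L2 miss [-]
8: R B5 → L2 miss [-]
9: R B2 → L2 miss [-]

WB = [0, 4]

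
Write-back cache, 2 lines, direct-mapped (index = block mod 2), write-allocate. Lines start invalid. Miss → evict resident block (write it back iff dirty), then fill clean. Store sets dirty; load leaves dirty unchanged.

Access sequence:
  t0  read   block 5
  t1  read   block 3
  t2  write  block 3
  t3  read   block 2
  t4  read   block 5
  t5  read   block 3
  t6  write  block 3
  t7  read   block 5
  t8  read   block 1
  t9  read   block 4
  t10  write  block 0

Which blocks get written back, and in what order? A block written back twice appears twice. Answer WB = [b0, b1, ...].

WB = [3, 3]

0: R B5 -> L1 miss  d=-]
1: R B3 -> L1 miss  d=-]
2: W B3 -> L1 hit  d=D]
3: R B2 -> L0 miss  d=-]
4: R B5 -> L1 miss wb->B3  d=-]
5: R B3 -> L1 miss  d=-]
6: W B3 -> L1 hit  d=D]
7: R B5 -> L1 miss wb->B3  d=-]
8: R B1 -> L1 miss  d=-]
9: R B4 -> L0 miss  d=-]
10: W B0 -> L0 miss  d=D]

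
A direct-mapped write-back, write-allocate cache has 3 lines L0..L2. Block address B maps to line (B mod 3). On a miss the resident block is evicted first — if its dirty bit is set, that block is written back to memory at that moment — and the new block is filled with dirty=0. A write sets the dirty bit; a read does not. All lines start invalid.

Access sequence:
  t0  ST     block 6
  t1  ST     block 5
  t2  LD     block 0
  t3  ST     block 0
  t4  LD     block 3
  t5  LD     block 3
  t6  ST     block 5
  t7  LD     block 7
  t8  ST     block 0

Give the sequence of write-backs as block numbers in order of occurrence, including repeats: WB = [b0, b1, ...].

WB = [6, 0]

0: W B6 → L0 miss [D]
1: W B5 → L2 miss [D]
2: R B0 → L0 miss wb→B6 [-]
3: W B0 → L0 hit [D]
4: R B3 → L0 miss wb→B0 [-]
5: R B3 → L0 hit [-]
6: W B5 → L2 hit [D]
7: R B7 → L1 miss [-]
8: W B0 → L0 miss [D]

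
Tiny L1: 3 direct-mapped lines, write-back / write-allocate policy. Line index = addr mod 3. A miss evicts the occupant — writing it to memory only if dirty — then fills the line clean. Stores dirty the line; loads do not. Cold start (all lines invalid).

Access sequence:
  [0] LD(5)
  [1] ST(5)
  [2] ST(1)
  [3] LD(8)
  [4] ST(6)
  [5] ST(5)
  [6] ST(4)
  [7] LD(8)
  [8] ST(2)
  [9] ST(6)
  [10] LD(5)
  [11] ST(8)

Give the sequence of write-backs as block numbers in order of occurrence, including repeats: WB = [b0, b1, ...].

0: R B5 → L2 miss [-]
1: W B5 → L2 hit [D]
2: W B1 → L1 miss [D]
3: R B8 → L2 miss wb→B5 [-]
4: W B6 → L0 miss [D]
5: W B5 → L2 miss [D]
6: W B4 → L1 miss wb→B1 [D]
7: R B8 → L2 miss wb→B5 [-]
8: W B2 → L2 miss [D]
9: W B6 → L0 hit [D]
10: R B5 → L2 miss wb→B2 [-]
11: W B8 → L2 miss [D]

WB = [5, 1, 5, 2]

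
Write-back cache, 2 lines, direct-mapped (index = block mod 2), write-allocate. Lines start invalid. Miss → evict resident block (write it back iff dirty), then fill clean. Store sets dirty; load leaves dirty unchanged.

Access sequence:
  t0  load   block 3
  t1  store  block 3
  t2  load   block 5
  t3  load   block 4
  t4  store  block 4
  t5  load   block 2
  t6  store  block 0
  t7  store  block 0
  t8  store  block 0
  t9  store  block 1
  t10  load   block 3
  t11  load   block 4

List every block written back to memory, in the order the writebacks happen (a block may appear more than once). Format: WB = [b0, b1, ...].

  0 | R B3 → L1 miss [-]
  1 | W B3 → L1 hit [D]
  2 | R B5 → L1 miss wb→B3 [-]
  3 | R B4 → L0 miss [-]
  4 | W B4 → L0 hit [D]
  5 | R B2 → L0 miss wb→B4 [-]
  6 | W B0 → L0 miss [D]
  7 | W B0 → L0 hit [D]
  8 | W B0 → L0 hit [D]
  9 | W B1 → L1 miss [D]
  10 | R B3 → L1 miss wb→B1 [-]
  11 | R B4 → L0 miss wb→B0 [-]

WB = [3, 4, 1, 0]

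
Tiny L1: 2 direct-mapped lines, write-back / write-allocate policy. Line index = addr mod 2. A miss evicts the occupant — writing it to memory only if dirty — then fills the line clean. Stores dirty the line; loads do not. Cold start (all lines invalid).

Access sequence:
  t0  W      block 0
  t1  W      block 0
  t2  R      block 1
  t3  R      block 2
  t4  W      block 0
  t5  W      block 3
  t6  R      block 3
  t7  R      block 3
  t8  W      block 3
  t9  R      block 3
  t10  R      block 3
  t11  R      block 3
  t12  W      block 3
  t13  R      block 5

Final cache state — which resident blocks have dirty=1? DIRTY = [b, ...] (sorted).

DIRTY = [0]

0: W B0 → L0 miss [D]
1: W B0 → L0 hit [D]
2: R B1 → L1 miss [-]
3: R B2 → L0 miss wb→B0 [-]
4: W B0 → L0 miss [D]
5: W B3 → L1 miss [D]
6: R B3 → L1 hit [D]
7: R B3 → L1 hit [D]
8: W B3 → L1 hit [D]
9: R B3 → L1 hit [D]
10: R B3 → L1 hit [D]
11: R B3 → L1 hit [D]
12: W B3 → L1 hit [D]
13: R B5 → L1 miss wb→B3 [-]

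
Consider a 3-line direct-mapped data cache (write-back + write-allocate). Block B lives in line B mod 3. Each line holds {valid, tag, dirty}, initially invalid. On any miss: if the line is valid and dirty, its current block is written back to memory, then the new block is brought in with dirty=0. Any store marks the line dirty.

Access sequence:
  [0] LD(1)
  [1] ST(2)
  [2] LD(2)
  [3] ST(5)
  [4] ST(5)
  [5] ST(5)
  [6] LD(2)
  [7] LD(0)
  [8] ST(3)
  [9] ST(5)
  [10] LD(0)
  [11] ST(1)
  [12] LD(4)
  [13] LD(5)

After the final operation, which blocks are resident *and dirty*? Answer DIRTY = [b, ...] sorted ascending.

DIRTY = [5]

0: R B1 → L1 miss [-]
1: W B2 → L2 miss [D]
2: R B2 → L2 hit [D]
3: W B5 → L2 miss wb→B2 [D]
4: W B5 → L2 hit [D]
5: W B5 → L2 hit [D]
6: R B2 → L2 miss wb→B5 [-]
7: R B0 → L0 miss [-]
8: W B3 → L0 miss [D]
9: W B5 → L2 miss [D]
10: R B0 → L0 miss wb→B3 [-]
11: W B1 → L1 hit [D]
12: R B4 → L1 miss wb→B1 [-]
13: R B5 → L2 hit [D]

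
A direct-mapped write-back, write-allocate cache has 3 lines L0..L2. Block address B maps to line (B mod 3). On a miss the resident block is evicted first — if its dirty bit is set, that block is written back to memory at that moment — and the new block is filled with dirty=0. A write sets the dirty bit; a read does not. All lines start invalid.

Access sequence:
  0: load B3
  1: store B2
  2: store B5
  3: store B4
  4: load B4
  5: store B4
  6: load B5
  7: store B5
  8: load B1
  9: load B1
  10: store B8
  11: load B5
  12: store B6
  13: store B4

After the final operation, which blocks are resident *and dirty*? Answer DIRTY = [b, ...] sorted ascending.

  0 | R B3 → L0 miss [-]
  1 | W B2 → L2 miss [D]
  2 | W B5 → L2 miss wb→B2 [D]
  3 | W B4 → L1 miss [D]
  4 | R B4 → L1 hit [D]
  5 | W B4 → L1 hit [D]
  6 | R B5 → L2 hit [D]
  7 | W B5 → L2 hit [D]
  8 | R B1 → L1 miss wb→B4 [-]
  9 | R B1 → L1 hit [-]
  10 | W B8 → L2 miss wb→B5 [D]
  11 | R B5 → L2 miss wb→B8 [-]
  12 | W B6 → L0 miss [D]
  13 | W B4 → L1 miss [D]

DIRTY = [4, 6]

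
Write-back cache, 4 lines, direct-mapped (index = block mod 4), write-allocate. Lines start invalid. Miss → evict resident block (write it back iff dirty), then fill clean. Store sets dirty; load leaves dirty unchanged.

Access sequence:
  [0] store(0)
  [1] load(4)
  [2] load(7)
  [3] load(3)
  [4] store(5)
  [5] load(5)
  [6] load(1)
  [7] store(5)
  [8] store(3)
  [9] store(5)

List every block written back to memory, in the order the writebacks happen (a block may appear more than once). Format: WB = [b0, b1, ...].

0: W B0 → L0 miss [D]
1: R B4 → L0 miss wb→B0 [-]
2: R B7 → L3 miss [-]
3: R B3 → L3 miss [-]
4: W B5 → L1 miss [D]
5: R B5 → L1 hit [D]
6: R B1 → L1 miss wb→B5 [-]
7: W B5 → L1 miss [D]
8: W B3 → L3 hit [D]
9: W B5 → L1 hit [D]

WB = [0, 5]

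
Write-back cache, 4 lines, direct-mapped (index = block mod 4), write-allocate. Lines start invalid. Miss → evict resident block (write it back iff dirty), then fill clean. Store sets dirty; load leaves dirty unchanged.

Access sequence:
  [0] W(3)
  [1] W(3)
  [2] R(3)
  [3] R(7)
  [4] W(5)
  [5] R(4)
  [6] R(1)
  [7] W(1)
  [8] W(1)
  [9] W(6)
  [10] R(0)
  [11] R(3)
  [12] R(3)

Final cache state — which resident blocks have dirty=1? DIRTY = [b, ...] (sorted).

0: W B3 → L3 miss [D]
1: W B3 → L3 hit [D]
2: R B3 → L3 hit [D]
3: R B7 → L3 miss wb→B3 [-]
4: W B5 → L1 miss [D]
5: R B4 → L0 miss [-]
6: R B1 → L1 miss wb→B5 [-]
7: W B1 → L1 hit [D]
8: W B1 → L1 hit [D]
9: W B6 → L2 miss [D]
10: R B0 → L0 miss [-]
11: R B3 → L3 miss [-]
12: R B3 → L3 hit [-]

DIRTY = [1, 6]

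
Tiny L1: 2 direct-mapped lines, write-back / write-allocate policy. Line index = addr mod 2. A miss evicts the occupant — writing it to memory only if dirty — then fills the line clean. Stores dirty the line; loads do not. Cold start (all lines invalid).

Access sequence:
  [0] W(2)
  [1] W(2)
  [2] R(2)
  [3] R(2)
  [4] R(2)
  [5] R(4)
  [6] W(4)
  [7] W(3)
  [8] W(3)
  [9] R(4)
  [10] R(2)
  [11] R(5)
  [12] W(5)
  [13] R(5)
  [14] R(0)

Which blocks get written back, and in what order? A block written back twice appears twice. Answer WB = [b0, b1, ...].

  0 | W B2 → L0 miss [D]
  1 | W B2 → L0 hit [D]
  2 | R B2 → L0 hit [D]
  3 | R B2 → L0 hit [D]
  4 | R B2 → L0 hit [D]
  5 | R B4 → L0 miss wb→B2 [-]
  6 | W B4 → L0 hit [D]
  7 | W B3 → L1 miss [D]
  8 | W B3 → L1 hit [D]
  9 | R B4 → L0 hit [D]
  10 | R B2 → L0 miss wb→B4 [-]
  11 | R B5 → L1 miss wb→B3 [-]
  12 | W B5 → L1 hit [D]
  13 | R B5 → L1 hit [D]
  14 | R B0 → L0 miss [-]

WB = [2, 4, 3]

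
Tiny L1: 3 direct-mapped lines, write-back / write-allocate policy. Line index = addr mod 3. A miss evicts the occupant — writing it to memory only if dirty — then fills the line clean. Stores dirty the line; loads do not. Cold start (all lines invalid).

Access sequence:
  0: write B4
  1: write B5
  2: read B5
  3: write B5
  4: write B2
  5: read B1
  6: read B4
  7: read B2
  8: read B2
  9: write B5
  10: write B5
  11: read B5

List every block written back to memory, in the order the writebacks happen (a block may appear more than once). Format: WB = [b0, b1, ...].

WB = [5, 4, 2]

0: W B4 → L1 miss [D]
1: W B5 → L2 miss [D]
2: R B5 → L2 hit [D]
3: W B5 → L2 hit [D]
4: W B2 → L2 miss wb→B5 [D]
5: R B1 → L1 miss wb→B4 [-]
6: R B4 → L1 miss [-]
7: R B2 → L2 hit [D]
8: R B2 → L2 hit [D]
9: W B5 → L2 miss wb→B2 [D]
10: W B5 → L2 hit [D]
11: R B5 → L2 hit [D]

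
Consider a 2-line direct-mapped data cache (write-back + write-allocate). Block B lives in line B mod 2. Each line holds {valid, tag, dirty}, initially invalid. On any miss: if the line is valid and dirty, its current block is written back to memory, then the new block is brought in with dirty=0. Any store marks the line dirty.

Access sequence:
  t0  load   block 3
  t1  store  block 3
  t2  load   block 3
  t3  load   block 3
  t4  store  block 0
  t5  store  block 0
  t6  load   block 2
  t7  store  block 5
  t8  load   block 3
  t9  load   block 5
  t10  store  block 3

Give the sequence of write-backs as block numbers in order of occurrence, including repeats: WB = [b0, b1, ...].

WB = [0, 3, 5]

  0 | R B3 → L1 miss [-]
  1 | W B3 → L1 hit [D]
  2 | R B3 → L1 hit [D]
  3 | R B3 → L1 hit [D]
  4 | W B0 → L0 miss [D]
  5 | W B0 → L0 hit [D]
  6 | R B2 → L0 miss wb→B0 [-]
  7 | W B5 → L1 miss wb→B3 [D]
  8 | R B3 → L1 miss wb→B5 [-]
  9 | R B5 → L1 miss [-]
  10 | W B3 → L1 miss [D]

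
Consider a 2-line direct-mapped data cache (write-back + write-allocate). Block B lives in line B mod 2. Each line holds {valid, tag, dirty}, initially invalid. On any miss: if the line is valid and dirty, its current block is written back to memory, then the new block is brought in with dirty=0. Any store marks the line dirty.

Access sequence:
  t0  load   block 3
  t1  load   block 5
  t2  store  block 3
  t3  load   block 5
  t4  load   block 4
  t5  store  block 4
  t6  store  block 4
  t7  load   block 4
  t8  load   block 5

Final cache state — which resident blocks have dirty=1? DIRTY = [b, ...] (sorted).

  0 | R B3 → L1 miss [-]
  1 | R B5 → L1 miss [-]
  2 | W B3 → L1 miss [D]
  3 | R B5 → L1 miss wb→B3 [-]
  4 | R B4 → L0 miss [-]
  5 | W B4 → L0 hit [D]
  6 | W B4 → L0 hit [D]
  7 | R B4 → L0 hit [D]
  8 | R B5 → L1 hit [-]

DIRTY = [4]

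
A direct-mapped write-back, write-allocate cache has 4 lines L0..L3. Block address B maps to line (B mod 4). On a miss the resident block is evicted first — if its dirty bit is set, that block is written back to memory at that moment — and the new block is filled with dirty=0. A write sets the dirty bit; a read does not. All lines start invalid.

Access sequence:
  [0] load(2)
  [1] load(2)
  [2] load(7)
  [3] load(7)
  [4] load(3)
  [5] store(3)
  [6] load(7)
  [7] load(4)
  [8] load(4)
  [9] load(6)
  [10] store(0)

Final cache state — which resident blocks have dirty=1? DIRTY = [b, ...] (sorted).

DIRTY = [0]

0: R B2 → L2 miss [-]
1: R B2 → L2 hit [-]
2: R B7 → L3 miss [-]
3: R B7 → L3 hit [-]
4: R B3 → L3 miss [-]
5: W B3 → L3 hit [D]
6: R B7 → L3 miss wb→B3 [-]
7: R B4 → L0 miss [-]
8: R B4 → L0 hit [-]
9: R B6 → L2 miss [-]
10: W B0 → L0 miss [D]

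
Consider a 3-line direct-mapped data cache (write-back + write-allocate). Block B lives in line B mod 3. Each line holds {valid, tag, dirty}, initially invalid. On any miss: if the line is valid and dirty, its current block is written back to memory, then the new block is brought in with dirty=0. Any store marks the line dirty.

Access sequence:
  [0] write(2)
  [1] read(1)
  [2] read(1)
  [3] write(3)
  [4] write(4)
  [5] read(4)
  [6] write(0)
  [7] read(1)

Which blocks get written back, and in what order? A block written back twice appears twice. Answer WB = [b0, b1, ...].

WB = [3, 4]

  0 | W B2 → L2 miss [D]
  1 | R B1 → L1 miss [-]
  2 | R B1 → L1 hit [-]
  3 | W B3 → L0 miss [D]
  4 | W B4 → L1 miss [D]
  5 | R B4 → L1 hit [D]
  6 | W B0 → L0 miss wb→B3 [D]
  7 | R B1 → L1 miss wb→B4 [-]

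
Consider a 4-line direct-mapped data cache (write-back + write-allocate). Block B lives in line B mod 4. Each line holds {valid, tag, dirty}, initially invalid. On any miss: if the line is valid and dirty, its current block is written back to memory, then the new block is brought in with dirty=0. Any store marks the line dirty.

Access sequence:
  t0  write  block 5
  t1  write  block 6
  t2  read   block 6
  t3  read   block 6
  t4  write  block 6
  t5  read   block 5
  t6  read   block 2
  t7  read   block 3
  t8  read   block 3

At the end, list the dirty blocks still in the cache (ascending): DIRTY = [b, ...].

0: W B5 -> L1 miss  d=D]
1: W B6 -> L2 miss  d=D]
2: R B6 -> L2 hit  d=D]
3: R B6 -> L2 hit  d=D]
4: W B6 -> L2 hit  d=D]
5: R B5 -> L1 hit  d=D]
6: R B2 -> L2 miss wb->B6  d=-]
7: R B3 -> L3 miss  d=-]
8: R B3 -> L3 hit  d=-]

DIRTY = [5]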